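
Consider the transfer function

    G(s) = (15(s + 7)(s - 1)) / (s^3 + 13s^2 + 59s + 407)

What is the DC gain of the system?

Set s = 0: G(0) = (-105) / (407) = -105/407.

G(0) = -105/407 ≈ -0.2580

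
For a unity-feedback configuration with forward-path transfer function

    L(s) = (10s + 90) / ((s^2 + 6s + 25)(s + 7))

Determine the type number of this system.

Type 0

The denominator has no factor of s at the origin — no free integrator — so this is a Type 0 system.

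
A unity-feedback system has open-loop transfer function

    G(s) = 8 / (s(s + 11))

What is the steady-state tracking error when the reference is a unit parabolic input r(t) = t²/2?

e_ss = ∞

G(s) has one pole at the origin.
This is a Type 1 system; Ka = lim_{s→0} s^2·G(s) = 0, so the steady-state error for a parabola input is infinite.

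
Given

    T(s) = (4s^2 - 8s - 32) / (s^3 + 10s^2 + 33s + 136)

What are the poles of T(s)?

s = -1 ± 4j, -8

The poles are the roots of the denominator s^3 + 10s^2 + 33s + 136 = 0.
Trying s = -8: the polynomial evaluates to 0, so (s + 8) is a factor.
Dividing out leaves s^2 + 2s + 17 = 0.
The quadratic formula then gives s = -1 ± 4j.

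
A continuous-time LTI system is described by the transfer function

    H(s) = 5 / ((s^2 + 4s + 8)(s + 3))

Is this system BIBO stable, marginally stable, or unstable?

stable

The poles can be read from the denominator factors: s = -2 ± 2j, -3.
Since all poles lie strictly in the left half-plane, the system is stable.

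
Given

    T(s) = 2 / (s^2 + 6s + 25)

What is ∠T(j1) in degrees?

∠T(j1) ≈ -14.04°

At s = j1: numerator = 2, denominator = 24 + j6.
∠T = ∠num − ∠den = 0° − (14.036°) = -14.04°.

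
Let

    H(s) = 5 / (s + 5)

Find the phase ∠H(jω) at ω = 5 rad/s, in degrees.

∠H(j5) ≈ -45°

At s = j5: numerator = 5, denominator = 5 + j5.
∠H = ∠num − ∠den = 0° − (45°) = -45°.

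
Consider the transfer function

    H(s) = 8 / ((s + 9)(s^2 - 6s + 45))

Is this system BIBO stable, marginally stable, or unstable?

unstable

The poles can be read from the denominator factors: s = -9, 3 ± 6j.
Since the pole(s) at s = 3 ± 6j lie in the right half-plane, the system is unstable.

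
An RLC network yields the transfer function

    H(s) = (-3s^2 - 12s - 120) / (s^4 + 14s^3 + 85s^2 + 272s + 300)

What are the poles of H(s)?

The poles are the roots of the denominator s^4 + 14s^3 + 85s^2 + 272s + 300 = 0.
Trying s = -2: the polynomial evaluates to 0, so (s + 2) is a factor.
Dividing out leaves s^3 + 12s^2 + 61s + 150 = 0.
This factors further as (s^2 + 6s + 25)(s + 6) = 0.

s = -3 + 4j, -3 - 4j, -2, -6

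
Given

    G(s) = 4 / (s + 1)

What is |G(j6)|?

|G(j6)| ≈ 0.6576

Substitute s = j6: numerator = 4, denominator = 1 + j6.
|G(j6)| = |4| / |1 + j6| = 4 / 6.0828 ≈ 0.6576.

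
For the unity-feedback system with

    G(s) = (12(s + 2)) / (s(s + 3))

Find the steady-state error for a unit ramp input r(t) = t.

G(s) has one pole at the origin.
This is a Type 1 system. Kv = lim_{s→0} s·G(s) = 24/3 = 8.
e_ss = 1/Kv = 1/(8) = 1/8 ≈ 0.1250.

e_ss = 0.1250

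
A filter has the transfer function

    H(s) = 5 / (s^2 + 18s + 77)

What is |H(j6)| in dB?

|H(j6)|_dB ≈ -27.3 dB

Substitute s = j6: numerator = 5, denominator = 41 + j108.
|H(j6)| = |5| / |41 + j108| = 5 / 115.52 ≈ 0.04328.
In decibels: 20·log₁₀(0.04328) ≈ -27.3 dB.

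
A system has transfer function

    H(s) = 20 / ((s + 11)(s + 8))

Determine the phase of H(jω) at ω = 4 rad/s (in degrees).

∠H(j4) ≈ -46.55°

At s = j4: numerator = 20, denominator = 72 + j76.
∠H = ∠num − ∠den = 0° − (46.548°) = -46.55°.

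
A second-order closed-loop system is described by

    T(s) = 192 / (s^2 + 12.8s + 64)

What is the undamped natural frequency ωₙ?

ωₙ = 8 rad/s

Compare the denominator to the standard form s^2 + 2ζωₙs + ωₙ².
ωₙ² = 64, so ωₙ = 8 rad/s.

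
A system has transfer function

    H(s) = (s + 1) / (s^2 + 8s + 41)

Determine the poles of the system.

The poles are the roots of the denominator s^2 + 8s + 41 = 0.
Using the quadratic formula: s = (-8 ± √(-100))/2 = -4 ± 5j.

s = -4 ± 5j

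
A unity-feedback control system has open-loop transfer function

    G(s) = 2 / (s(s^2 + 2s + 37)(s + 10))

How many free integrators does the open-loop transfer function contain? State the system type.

Type 1

The denominator has 1 factor of s at the origin (free integrator), so this is a Type 1 system.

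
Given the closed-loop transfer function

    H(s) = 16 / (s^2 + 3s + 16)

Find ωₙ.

ωₙ = 4 rad/s

Compare the denominator to the standard form s^2 + 2ζωₙs + ωₙ².
ωₙ² = 16, so ωₙ = 4 rad/s.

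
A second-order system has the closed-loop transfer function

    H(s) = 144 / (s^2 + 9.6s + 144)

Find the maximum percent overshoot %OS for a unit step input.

%OS ≈ 25.4%

Comparing s^2 + 9.6s + 144 to s^2 + 2ζωₙs + ωₙ²: ωₙ = 12 rad/s and ζ = 9.6/(2·12) = 0.4.
%OS = 100·exp(−πζ/√(1−ζ²)) = 100·exp(−π·0.4/√(1−0.4²)) ≈ 25.4%.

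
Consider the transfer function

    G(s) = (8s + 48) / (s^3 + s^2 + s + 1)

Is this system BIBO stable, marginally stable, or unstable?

The denominator s^3 + s^2 + s + 1 factors as (s^2 + 1)(s + 1), giving poles at s = j, -j, -1.
Since the simple pole(s) at s = ±j lie on the jω-axis with none in the right half-plane, the system is marginally stable.

marginally stable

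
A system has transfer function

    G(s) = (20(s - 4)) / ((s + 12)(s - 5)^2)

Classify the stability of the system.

unstable

The poles can be read from the denominator factors: s = -12, 5, 5.
Since the pole(s) at s = 5, 5 lie in the right half-plane, the system is unstable.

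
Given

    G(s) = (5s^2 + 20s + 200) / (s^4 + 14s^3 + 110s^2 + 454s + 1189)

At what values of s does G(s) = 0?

Set the numerator to zero: 5s^2 + 20s + 200 = 0, i.e. 5·(s^2 + 4s + 40) = 0.
Factoring: (s^2 + 4s + 40) = 0.

s = -2 + 6j, -2 - 6j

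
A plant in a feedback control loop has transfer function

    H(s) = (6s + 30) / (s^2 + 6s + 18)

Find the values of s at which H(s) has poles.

The poles are the roots of the denominator s^2 + 6s + 18 = 0.
Using the quadratic formula: s = (-6 ± √(-36))/2 = -3 ± 3j.

s = -3 ± 3j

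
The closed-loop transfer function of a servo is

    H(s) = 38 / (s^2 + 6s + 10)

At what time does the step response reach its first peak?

t_p ≈ 3.142 s

Comparing s^2 + 6s + 10 to s^2 + 2ζωₙs + ωₙ²: ωₙ = √10 ≈ 3.162 rad/s and ζ = 6/(2·√10) ≈ 0.9487.
ζωₙ = 6/2 = 3, so ω_d = ωₙ√(1−ζ²) = √(ωₙ² − (ζωₙ)²) = √(10 − 3²) = √1 = 1 rad/s.
t_p = π/ω_d = π/1 ≈ 3.142 s.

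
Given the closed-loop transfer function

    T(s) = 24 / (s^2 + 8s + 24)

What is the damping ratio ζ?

Compare the denominator to the standard form s^2 + 2ζωₙs + ωₙ².
ωₙ² = 24, so ωₙ = √24 ≈ 4.899 rad/s.
2ζωₙ = 8, so ζ = 8/(2·√24) ≈ 0.8165.

ζ ≈ 0.8165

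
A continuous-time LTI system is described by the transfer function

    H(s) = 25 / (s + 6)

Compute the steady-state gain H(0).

Set s = 0: H(0) = (25) / (6) = 25/6.

H(0) = 25/6 ≈ 4.167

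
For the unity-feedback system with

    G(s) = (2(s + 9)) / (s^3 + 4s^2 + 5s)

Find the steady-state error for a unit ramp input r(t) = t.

e_ss = 0.2778

G(s) has one pole at the origin.
This is a Type 1 system. Kv = lim_{s→0} s·G(s) = 18/5.
e_ss = 1/Kv = 1/(18/5) = 5/18 ≈ 0.2778.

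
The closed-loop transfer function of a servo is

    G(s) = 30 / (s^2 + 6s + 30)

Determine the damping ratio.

ζ ≈ 0.5477

Compare the denominator to the standard form s^2 + 2ζωₙs + ωₙ².
ωₙ² = 30, so ωₙ = √30 ≈ 5.477 rad/s.
2ζωₙ = 6, so ζ = 6/(2·√30) ≈ 0.5477.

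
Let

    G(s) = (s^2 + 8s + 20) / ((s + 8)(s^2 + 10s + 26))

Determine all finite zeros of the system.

s = -4 ± 2j

Set the numerator to zero: s^2 + 8s + 20 = 0.
Factoring: (s^2 + 8s + 20) = 0.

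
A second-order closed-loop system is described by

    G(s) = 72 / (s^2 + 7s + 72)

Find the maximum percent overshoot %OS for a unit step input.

%OS ≈ 24.1%

Comparing s^2 + 7s + 72 to s^2 + 2ζωₙs + ωₙ²: ωₙ = √72 ≈ 8.485 rad/s and ζ = 7/(2·√72) ≈ 0.4125.
%OS = 100·exp(−πζ/√(1−ζ²)) = 100·exp(−π·0.4125/√(1−0.4125²)) ≈ 24.1%.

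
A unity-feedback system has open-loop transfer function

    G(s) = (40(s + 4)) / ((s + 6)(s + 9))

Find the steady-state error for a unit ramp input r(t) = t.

G(s) has no poles at the origin.
This is a Type 0 system; Kv = lim_{s→0} s·G(s) = 0, so the steady-state error for a ramp input is infinite.

e_ss = ∞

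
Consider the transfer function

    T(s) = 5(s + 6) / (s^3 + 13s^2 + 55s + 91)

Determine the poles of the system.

s = -3 + 2j, -3 - 2j, -7

The poles are the roots of the denominator s^3 + 13s^2 + 55s + 91 = 0.
Trying s = -7: the polynomial evaluates to 0, so (s + 7) is a factor.
Dividing out leaves s^2 + 6s + 13 = 0.
The quadratic formula then gives s = -3 ± 2j.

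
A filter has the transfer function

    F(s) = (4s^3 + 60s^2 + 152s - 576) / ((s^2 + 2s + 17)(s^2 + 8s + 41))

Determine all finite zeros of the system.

s = -9, -8, 2

Set the numerator to zero: 4s^3 + 60s^2 + 152s - 576 = 0, i.e. 4·(s^3 + 15s^2 + 38s - 144) = 0.
Factoring: (s + 9)(s + 8)(s - 2) = 0.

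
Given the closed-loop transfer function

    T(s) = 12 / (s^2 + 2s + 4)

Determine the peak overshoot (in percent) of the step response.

%OS ≈ 16.3%

Comparing s^2 + 2s + 4 to s^2 + 2ζωₙs + ωₙ²: ωₙ = 2 rad/s and ζ = 2/(2·2) = 0.5.
%OS = 100·exp(−πζ/√(1−ζ²)) = 100·exp(−π·0.5/√(1−0.5²)) ≈ 16.3%.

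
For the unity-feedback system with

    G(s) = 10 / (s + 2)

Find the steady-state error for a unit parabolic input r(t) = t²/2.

e_ss = ∞

G(s) has no poles at the origin.
This is a Type 0 system; Ka = lim_{s→0} s^2·G(s) = 0, so the steady-state error for a parabola input is infinite.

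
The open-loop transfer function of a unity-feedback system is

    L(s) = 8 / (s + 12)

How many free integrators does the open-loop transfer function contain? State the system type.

Type 0

The denominator has no factor of s at the origin — no free integrator — so this is a Type 0 system.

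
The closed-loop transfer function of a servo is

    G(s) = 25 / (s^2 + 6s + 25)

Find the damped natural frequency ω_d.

ω_d = 4 rad/s

Comparing s^2 + 6s + 25 to s^2 + 2ζωₙs + ωₙ²: ωₙ = 5 rad/s and ζ = 6/(2·5) = 0.6.
ζωₙ = 6/2 = 3, so ω_d = ωₙ√(1−ζ²) = √(ωₙ² − (ζωₙ)²) = √(25 − 3²) = √16 = 4 rad/s.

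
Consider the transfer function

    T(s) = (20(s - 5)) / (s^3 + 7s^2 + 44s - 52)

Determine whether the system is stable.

The denominator s^3 + 7s^2 + 44s - 52 factors as (s - 1)(s^2 + 8s + 52), giving poles at s = 1, -4 + 6j, -4 - 6j.
Since the pole(s) at s = 1 lie in the right half-plane, the system is unstable.

unstable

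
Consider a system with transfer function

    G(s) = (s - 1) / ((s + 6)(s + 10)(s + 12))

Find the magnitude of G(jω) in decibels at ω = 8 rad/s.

|G(j8)|_dB ≈ -47.2 dB

Substitute s = j8: numerator = -1 + j8, denominator = -1072 + j1504.
|G(j8)| = |-1 + j8| / |-1072 + j1504| = 8.0623 / 1846.9 ≈ 0.004365.
In decibels: 20·log₁₀(0.004365) ≈ -47.2 dB.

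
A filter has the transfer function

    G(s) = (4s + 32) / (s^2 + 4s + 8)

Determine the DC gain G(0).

G(0) = 4

Set s = 0: G(0) = (32) / (8) = 4.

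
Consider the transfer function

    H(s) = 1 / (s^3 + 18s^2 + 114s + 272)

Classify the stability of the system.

The denominator s^3 + 18s^2 + 114s + 272 factors as (s^2 + 10s + 34)(s + 8), giving poles at s = -5 ± 3j, -8.
Since all poles lie strictly in the left half-plane, the system is stable.

stable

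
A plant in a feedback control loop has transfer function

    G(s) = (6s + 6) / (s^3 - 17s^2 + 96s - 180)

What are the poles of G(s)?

The poles are the roots of the denominator s^3 - 17s^2 + 96s - 180 = 0.
Trying s = 6: the polynomial evaluates to 0, so (s - 6) is a factor.
Dividing out leaves s^2 - 11s + 30 = 0.
Factoring the quadratic: (s - 5)(s - 6) = 0.

s = 6, 5, 6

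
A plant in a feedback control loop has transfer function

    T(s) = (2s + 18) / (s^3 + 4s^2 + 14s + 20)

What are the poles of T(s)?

The poles are the roots of the denominator s^3 + 4s^2 + 14s + 20 = 0.
Trying s = -2: the polynomial evaluates to 0, so (s + 2) is a factor.
Dividing out leaves s^2 + 2s + 10 = 0.
The quadratic formula then gives s = -1 ± 3j.

s = -1 + 3j, -1 - 3j, -2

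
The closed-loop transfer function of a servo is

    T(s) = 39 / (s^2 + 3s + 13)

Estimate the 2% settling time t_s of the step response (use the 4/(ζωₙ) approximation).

t_s ≈ 2.667 s

Comparing s^2 + 3s + 13 to s^2 + 2ζωₙs + ωₙ²: ωₙ = √13 ≈ 3.606 rad/s and ζ = 3/(2·√13) ≈ 0.4160.
ζωₙ = 3/2 = 1.5, so t_s ≈ 4/(ζωₙ) = 4/1.5 ≈ 2.667 s.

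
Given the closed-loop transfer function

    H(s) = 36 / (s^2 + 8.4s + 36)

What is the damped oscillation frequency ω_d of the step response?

Comparing s^2 + 8.4s + 36 to s^2 + 2ζωₙs + ωₙ²: ωₙ = 6 rad/s and ζ = 8.4/(2·6) = 0.7.
ζωₙ = 8.4/2 = 4.2, so ω_d = ωₙ√(1−ζ²) = √(ωₙ² − (ζωₙ)²) = √(36 − 4.2²) = √18.36 ≈ 4.285 rad/s.

ω_d ≈ 4.285 rad/s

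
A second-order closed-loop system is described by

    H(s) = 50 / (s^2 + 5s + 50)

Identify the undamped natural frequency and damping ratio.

ωₙ ≈ 7.071 rad/s, ζ ≈ 0.3536

Compare the denominator to the standard form s^2 + 2ζωₙs + ωₙ².
ωₙ² = 50, so ωₙ = √50 ≈ 7.071 rad/s.
2ζωₙ = 5, so ζ = 5/(2·√50) ≈ 0.3536.
With ζ = 0.3536 the response is underdamped.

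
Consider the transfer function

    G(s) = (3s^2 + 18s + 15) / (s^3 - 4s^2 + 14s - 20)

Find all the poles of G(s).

The poles are the roots of the denominator s^3 - 4s^2 + 14s - 20 = 0.
Trying s = 2: the polynomial evaluates to 0, so (s - 2) is a factor.
Dividing out leaves s^2 - 2s + 10 = 0.
The quadratic formula then gives s = 1 ± 3j.

s = 1 + 3j, 1 - 3j, 2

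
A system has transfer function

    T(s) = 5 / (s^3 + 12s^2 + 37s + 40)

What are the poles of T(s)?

s = -2 + j, -2 - j, -8

The poles are the roots of the denominator s^3 + 12s^2 + 37s + 40 = 0.
Trying s = -8: the polynomial evaluates to 0, so (s + 8) is a factor.
Dividing out leaves s^2 + 4s + 5 = 0.
The quadratic formula then gives s = -2 ± 1j.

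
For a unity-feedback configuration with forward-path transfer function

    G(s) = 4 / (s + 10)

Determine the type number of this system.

Type 0

The denominator has no factor of s at the origin — no free integrator — so this is a Type 0 system.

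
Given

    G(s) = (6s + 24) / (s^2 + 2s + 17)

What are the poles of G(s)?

The poles are the roots of the denominator s^2 + 2s + 17 = 0.
Using the quadratic formula: s = (-2 ± √(-64))/2 = -1 ± 4j.

s = -1 + 4j, -1 - 4j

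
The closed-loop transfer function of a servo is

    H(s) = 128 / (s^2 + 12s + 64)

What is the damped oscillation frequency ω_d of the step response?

ω_d ≈ 5.292 rad/s

Comparing s^2 + 12s + 64 to s^2 + 2ζωₙs + ωₙ²: ωₙ = 8 rad/s and ζ = 12/(2·8) = 0.75.
ζωₙ = 12/2 = 6, so ω_d = ωₙ√(1−ζ²) = √(ωₙ² − (ζωₙ)²) = √(64 − 6²) = √28 ≈ 5.292 rad/s.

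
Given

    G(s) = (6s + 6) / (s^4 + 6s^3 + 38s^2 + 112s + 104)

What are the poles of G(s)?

s = -1 + 5j, -1 - 5j, -2, -2

The poles are the roots of the denominator s^4 + 6s^3 + 38s^2 + 112s + 104 = 0.
Trying s = -2: the polynomial evaluates to 0, so (s + 2) is a factor.
Dividing out leaves s^3 + 4s^2 + 30s + 52 = 0.
This factors further as (s^2 + 2s + 26)(s + 2) = 0.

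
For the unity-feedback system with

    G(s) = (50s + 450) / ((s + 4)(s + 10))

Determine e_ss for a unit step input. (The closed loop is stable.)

G(s) has no poles at the origin.
This is a Type 0 system. Kp = lim_{s→0} G(s) = 450/40 = 45/4.
e_ss = 1/(1 + Kp) = 1/(1 + 45/4) = 4/49 ≈ 0.08163.

e_ss = 0.08163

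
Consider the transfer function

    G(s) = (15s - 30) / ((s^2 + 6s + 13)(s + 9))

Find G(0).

G(0) = -10/39 ≈ -0.2564

Set s = 0: G(0) = (-30) / (117) = -10/39.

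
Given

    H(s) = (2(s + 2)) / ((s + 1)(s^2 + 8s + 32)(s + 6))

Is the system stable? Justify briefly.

stable

The poles can be read from the denominator factors: s = -1, -4 + 4j, -4 - 4j, -6.
Since all poles lie strictly in the left half-plane, the system is stable.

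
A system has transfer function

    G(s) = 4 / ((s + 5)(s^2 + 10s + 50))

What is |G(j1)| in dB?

Substitute s = j1: numerator = 4, denominator = 235 + j99.
|G(j1)| = |4| / |235 + j99| = 4 / 255.00 ≈ 0.01569.
In decibels: 20·log₁₀(0.01569) ≈ -36.1 dB.

|G(j1)|_dB ≈ -36.1 dB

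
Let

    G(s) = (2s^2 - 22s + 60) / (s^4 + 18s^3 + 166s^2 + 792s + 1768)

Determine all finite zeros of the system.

s = 6, 5

Set the numerator to zero: 2s^2 - 22s + 60 = 0, i.e. 2·(s^2 - 11s + 30) = 0.
Factoring: (s - 6)(s - 5) = 0.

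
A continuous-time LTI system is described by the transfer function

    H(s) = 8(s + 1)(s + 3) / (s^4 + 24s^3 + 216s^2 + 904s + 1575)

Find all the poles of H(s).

s = -4 + 3j, -4 - 3j, -9, -7

The poles are the roots of the denominator s^4 + 24s^3 + 216s^2 + 904s + 1575 = 0.
Trying s = -9: the polynomial evaluates to 0, so (s + 9) is a factor.
Dividing out leaves s^3 + 15s^2 + 81s + 175 = 0.
This factors further as (s^2 + 8s + 25)(s + 7) = 0.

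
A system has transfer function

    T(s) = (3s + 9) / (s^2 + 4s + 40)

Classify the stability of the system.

The poles can be read from the denominator factors: s = -2 ± 6j.
Since all poles lie strictly in the left half-plane, the system is stable.

stable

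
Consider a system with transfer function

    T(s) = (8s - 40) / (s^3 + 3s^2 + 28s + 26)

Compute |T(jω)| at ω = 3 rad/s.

Substitute s = j3: numerator = -40 + j24, denominator = -1 + j57.
|T(j3)| = |-40 + j24| / |-1 + j57| = 46.648 / 57.009 ≈ 0.8183.

|T(j3)| ≈ 0.8183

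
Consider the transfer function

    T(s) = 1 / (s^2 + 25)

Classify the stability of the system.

marginally stable

The denominator s^2 + 25 factors as (s^2 + 25), giving poles at s = 5j, -5j.
Since the simple pole(s) at s = ±5j lie on the jω-axis with none in the right half-plane, the system is marginally stable.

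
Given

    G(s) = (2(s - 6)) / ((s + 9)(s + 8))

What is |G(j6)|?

|G(j6)| ≈ 0.1569

Substitute s = j6: numerator = -12 + j12, denominator = 36 + j102.
|G(j6)| = |-12 + j12| / |36 + j102| = 16.971 / 108.17 ≈ 0.1569.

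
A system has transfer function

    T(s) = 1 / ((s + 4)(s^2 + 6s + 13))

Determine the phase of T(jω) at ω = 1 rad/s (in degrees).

At s = j1: numerator = 1, denominator = 42 + j36.
∠T = ∠num − ∠den = 0° − (40.601°) = -40.60°.

∠T(j1) ≈ -40.60°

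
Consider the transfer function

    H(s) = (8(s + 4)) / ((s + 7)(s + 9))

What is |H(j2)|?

|H(j2)| ≈ 0.5330

Substitute s = j2: numerator = 32 + j16, denominator = 59 + j32.
|H(j2)| = |32 + j16| / |59 + j32| = 35.777 / 67.119 ≈ 0.5330.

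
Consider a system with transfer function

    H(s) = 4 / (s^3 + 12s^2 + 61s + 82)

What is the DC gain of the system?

Set s = 0: H(0) = (4) / (82) = 2/41.

H(0) = 2/41 ≈ 0.04878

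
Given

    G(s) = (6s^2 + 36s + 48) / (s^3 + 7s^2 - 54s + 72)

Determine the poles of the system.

The poles are the roots of the denominator s^3 + 7s^2 - 54s + 72 = 0.
Trying s = 2: the polynomial evaluates to 0, so (s - 2) is a factor.
Dividing out leaves s^2 + 9s - 36 = 0.
Factoring the quadratic: (s + 12)(s - 3) = 0.

s = 2, -12, 3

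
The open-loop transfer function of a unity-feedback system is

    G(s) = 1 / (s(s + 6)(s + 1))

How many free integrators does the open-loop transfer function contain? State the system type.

The denominator has 1 factor of s at the origin (free integrator), so this is a Type 1 system.

Type 1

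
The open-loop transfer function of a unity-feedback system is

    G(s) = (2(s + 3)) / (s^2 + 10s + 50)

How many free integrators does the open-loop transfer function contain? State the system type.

Type 0

The denominator has no factor of s at the origin — no free integrator — so this is a Type 0 system.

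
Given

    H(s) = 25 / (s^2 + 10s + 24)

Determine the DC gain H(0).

Set s = 0: H(0) = (25) / (24) = 25/24.

H(0) = 25/24 ≈ 1.042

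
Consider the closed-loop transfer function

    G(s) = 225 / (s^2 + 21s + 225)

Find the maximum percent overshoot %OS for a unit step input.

%OS ≈ 4.60%

Comparing s^2 + 21s + 225 to s^2 + 2ζωₙs + ωₙ²: ωₙ = 15 rad/s and ζ = 21/(2·15) = 0.7.
%OS = 100·exp(−πζ/√(1−ζ²)) = 100·exp(−π·0.7/√(1−0.7²)) ≈ 4.60%.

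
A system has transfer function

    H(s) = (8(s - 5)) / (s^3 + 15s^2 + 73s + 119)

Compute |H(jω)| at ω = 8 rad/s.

Substitute s = j8: numerator = -40 + j64, denominator = -841 + j72.
|H(j8)| = |-40 + j64| / |-841 + j72| = 75.472 / 844.08 ≈ 0.08941.

|H(j8)| ≈ 0.08941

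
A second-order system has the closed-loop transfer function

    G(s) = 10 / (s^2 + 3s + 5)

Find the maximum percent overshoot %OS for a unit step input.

Comparing s^2 + 3s + 5 to s^2 + 2ζωₙs + ωₙ²: ωₙ = √5 ≈ 2.236 rad/s and ζ = 3/(2·√5) ≈ 0.6708.
%OS = 100·exp(−πζ/√(1−ζ²)) = 100·exp(−π·0.6708/√(1−0.6708²)) ≈ 5.83%.

%OS ≈ 5.83%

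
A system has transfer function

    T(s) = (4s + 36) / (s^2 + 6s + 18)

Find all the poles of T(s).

The poles are the roots of the denominator s^2 + 6s + 18 = 0.
Using the quadratic formula: s = (-6 ± √(-36))/2 = -3 ± 3j.

s = -3 + 3j, -3 - 3j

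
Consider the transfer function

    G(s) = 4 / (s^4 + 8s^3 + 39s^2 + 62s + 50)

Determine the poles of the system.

The poles are the roots of the denominator s^4 + 8s^3 + 39s^2 + 62s + 50 = 0.
No real roots exist; factor into two real quadratics: (s^2 + 6s + 25)(s^2 + 2s + 2) = 0.
Each quadratic gives a conjugate pair via the quadratic formula.

s = -3 + 4j, -3 - 4j, -1 + j, -1 - j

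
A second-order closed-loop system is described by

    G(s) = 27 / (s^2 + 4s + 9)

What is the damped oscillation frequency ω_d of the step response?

Comparing s^2 + 4s + 9 to s^2 + 2ζωₙs + ωₙ²: ωₙ = 3 rad/s and ζ = 4/(2·3) ≈ 0.6667.
ζωₙ = 4/2 = 2, so ω_d = ωₙ√(1−ζ²) = √(ωₙ² − (ζωₙ)²) = √(9 − 2²) = √5 ≈ 2.236 rad/s.

ω_d ≈ 2.236 rad/s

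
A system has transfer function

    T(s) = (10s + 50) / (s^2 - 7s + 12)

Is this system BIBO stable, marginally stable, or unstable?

unstable

The denominator s^2 - 7s + 12 factors as (s - 3)(s - 4), giving poles at s = 3, 4.
Since the pole(s) at s = 3, 4 lie in the right half-plane, the system is unstable.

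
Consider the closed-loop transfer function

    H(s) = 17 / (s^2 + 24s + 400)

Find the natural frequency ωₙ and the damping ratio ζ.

Compare the denominator to the standard form s^2 + 2ζωₙs + ωₙ².
ωₙ² = 400, so ωₙ = 20 rad/s.
2ζωₙ = 24, so ζ = 24/(2·20) = 0.6.
With ζ = 0.6 the response is underdamped.

ωₙ = 20 rad/s, ζ = 0.6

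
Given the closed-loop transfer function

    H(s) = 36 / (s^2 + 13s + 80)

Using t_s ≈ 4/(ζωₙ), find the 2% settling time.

t_s ≈ 0.6154 s

Comparing s^2 + 13s + 80 to s^2 + 2ζωₙs + ωₙ²: ωₙ = √80 ≈ 8.944 rad/s and ζ = 13/(2·√80) ≈ 0.7267.
ζωₙ = 13/2 = 6.5, so t_s ≈ 4/(ζωₙ) = 4/6.5 ≈ 0.6154 s.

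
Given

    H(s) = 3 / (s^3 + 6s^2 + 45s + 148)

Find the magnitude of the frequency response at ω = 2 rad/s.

|H(j2)| ≈ 0.02018

Substitute s = j2: numerator = 3, denominator = 124 + j82.
|H(j2)| = |3| / |124 + j82| = 3 / 148.66 ≈ 0.02018.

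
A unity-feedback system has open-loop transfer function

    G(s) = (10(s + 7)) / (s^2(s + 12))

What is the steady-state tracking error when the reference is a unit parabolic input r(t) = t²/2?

G(s) has 2 poles at the origin.
This is a Type 2 system. Ka = lim_{s→0} s^2·G(s) = 70/12 = 35/6.
e_ss = 1/Ka = 1/(35/6) = 6/35 ≈ 0.1714.

e_ss = 0.1714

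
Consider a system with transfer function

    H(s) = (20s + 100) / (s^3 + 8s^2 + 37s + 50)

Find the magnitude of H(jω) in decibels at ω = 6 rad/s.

|H(j6)|_dB ≈ -3.66 dB

Substitute s = j6: numerator = 100 + j120, denominator = -238 + j6.
|H(j6)| = |100 + j120| / |-238 + j6| = 156.20 / 238.08 ≈ 0.6561.
In decibels: 20·log₁₀(0.6561) ≈ -3.66 dB.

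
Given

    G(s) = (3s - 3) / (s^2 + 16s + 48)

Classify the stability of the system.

The denominator s^2 + 16s + 48 factors as (s + 12)(s + 4), giving poles at s = -12, -4.
Since all poles lie strictly in the left half-plane, the system is stable.

stable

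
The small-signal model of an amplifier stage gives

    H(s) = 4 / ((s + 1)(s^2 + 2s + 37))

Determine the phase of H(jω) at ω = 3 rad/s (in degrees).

∠H(j3) ≈ -83.66°

At s = j3: numerator = 4, denominator = 10 + j90.
∠H = ∠num − ∠den = 0° − (83.660°) = -83.66°.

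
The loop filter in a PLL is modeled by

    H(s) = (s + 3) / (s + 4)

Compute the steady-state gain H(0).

Set s = 0: H(0) = (3) / (4) = 3/4.

H(0) = 3/4 ≈ 0.7500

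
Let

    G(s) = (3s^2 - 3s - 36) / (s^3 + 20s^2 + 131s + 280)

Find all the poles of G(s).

s = -7, -5, -8

The poles are the roots of the denominator s^3 + 20s^2 + 131s + 280 = 0.
Trying s = -7: the polynomial evaluates to 0, so (s + 7) is a factor.
Dividing out leaves s^2 + 13s + 40 = 0.
Factoring the quadratic: (s + 5)(s + 8) = 0.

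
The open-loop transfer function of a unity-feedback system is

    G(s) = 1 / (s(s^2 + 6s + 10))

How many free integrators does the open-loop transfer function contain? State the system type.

Type 1

The denominator has 1 factor of s at the origin (free integrator), so this is a Type 1 system.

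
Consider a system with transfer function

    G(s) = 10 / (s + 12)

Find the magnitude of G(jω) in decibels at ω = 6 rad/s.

|G(j6)|_dB ≈ -2.55 dB

Substitute s = j6: numerator = 10, denominator = 12 + j6.
|G(j6)| = |10| / |12 + j6| = 10 / 13.416 ≈ 0.7454.
In decibels: 20·log₁₀(0.7454) ≈ -2.55 dB.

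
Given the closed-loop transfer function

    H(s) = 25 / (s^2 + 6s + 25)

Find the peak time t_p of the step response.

Comparing s^2 + 6s + 25 to s^2 + 2ζωₙs + ωₙ²: ωₙ = 5 rad/s and ζ = 6/(2·5) = 0.6.
ζωₙ = 6/2 = 3, so ω_d = ωₙ√(1−ζ²) = √(ωₙ² − (ζωₙ)²) = √(25 − 3²) = √16 = 4 rad/s.
t_p = π/ω_d = π/4 ≈ 0.7854 s.

t_p ≈ 0.7854 s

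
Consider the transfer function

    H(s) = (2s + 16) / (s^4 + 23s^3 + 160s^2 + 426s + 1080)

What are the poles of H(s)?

s = -12, -1 ± 3j, -9

The poles are the roots of the denominator s^4 + 23s^3 + 160s^2 + 426s + 1080 = 0.
Trying s = -12: the polynomial evaluates to 0, so (s + 12) is a factor.
Dividing out leaves s^3 + 11s^2 + 28s + 90 = 0.
This factors further as (s^2 + 2s + 10)(s + 9) = 0.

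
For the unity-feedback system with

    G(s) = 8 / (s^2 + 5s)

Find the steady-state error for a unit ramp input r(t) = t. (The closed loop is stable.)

e_ss = 0.6250

G(s) has one pole at the origin.
This is a Type 1 system. Kv = lim_{s→0} s·G(s) = 8/5.
e_ss = 1/Kv = 1/(8/5) = 5/8 ≈ 0.6250.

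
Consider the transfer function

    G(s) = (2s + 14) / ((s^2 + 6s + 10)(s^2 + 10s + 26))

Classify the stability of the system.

stable

The poles can be read from the denominator factors: s = -3 ± j, -5 ± j.
Since all poles lie strictly in the left half-plane, the system is stable.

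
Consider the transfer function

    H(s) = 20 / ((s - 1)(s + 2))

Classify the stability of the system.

The poles can be read from the denominator factors: s = 1, -2.
Since the pole(s) at s = 1 lie in the right half-plane, the system is unstable.

unstable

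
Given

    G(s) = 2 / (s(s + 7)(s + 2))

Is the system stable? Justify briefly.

The poles can be read from the denominator factors: s = 0, -7, -2.
Since the simple pole(s) at s = 0 lie on the jω-axis with none in the right half-plane, the system is marginally stable.

marginally stable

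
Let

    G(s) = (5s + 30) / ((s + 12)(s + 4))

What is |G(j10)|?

|G(j10)| ≈ 0.3466

Substitute s = j10: numerator = 30 + j50, denominator = -52 + j160.
|G(j10)| = |30 + j50| / |-52 + j160| = 58.310 / 168.24 ≈ 0.3466.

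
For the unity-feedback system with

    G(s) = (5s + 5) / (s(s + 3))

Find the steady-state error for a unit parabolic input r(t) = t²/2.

e_ss = ∞

G(s) has one pole at the origin.
This is a Type 1 system; Ka = lim_{s→0} s^2·G(s) = 0, so the steady-state error for a parabola input is infinite.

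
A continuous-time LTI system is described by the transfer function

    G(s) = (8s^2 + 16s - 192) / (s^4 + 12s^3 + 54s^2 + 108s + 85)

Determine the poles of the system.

The poles are the roots of the denominator s^4 + 12s^3 + 54s^2 + 108s + 85 = 0.
No real roots exist; factor into two real quadratics: (s^2 + 8s + 17)(s^2 + 4s + 5) = 0.
Each quadratic gives a conjugate pair via the quadratic formula.

s = -4 + j, -4 - j, -2 + j, -2 - j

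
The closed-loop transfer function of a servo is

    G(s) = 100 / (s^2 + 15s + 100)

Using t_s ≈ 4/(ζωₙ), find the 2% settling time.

Comparing s^2 + 15s + 100 to s^2 + 2ζωₙs + ωₙ²: ωₙ = 10 rad/s and ζ = 15/(2·10) = 0.75.
ζωₙ = 15/2 = 7.5, so t_s ≈ 4/(ζωₙ) = 4/7.5 ≈ 0.5333 s.

t_s ≈ 0.5333 s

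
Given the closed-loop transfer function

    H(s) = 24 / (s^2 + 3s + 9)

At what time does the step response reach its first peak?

t_p ≈ 1.209 s

Comparing s^2 + 3s + 9 to s^2 + 2ζωₙs + ωₙ²: ωₙ = 3 rad/s and ζ = 3/(2·3) = 0.5.
ζωₙ = 3/2 = 1.5, so ω_d = ωₙ√(1−ζ²) = √(ωₙ² − (ζωₙ)²) = √(9 − 1.5²) = √6.75 ≈ 2.598 rad/s.
t_p = π/ω_d = π/2.598 ≈ 1.209 s.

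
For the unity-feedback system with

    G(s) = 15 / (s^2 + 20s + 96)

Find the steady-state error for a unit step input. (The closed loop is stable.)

G(s) has no poles at the origin.
This is a Type 0 system. Kp = lim_{s→0} G(s) = 15/96 = 5/32.
e_ss = 1/(1 + Kp) = 1/(1 + 5/32) = 32/37 ≈ 0.8649.

e_ss = 0.8649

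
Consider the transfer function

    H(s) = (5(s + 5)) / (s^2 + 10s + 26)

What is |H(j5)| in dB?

Substitute s = j5: numerator = 25 + j25, denominator = 1 + j50.
|H(j5)| = |25 + j25| / |1 + j50| = 35.355 / 50.010 ≈ 0.7070.
In decibels: 20·log₁₀(0.7070) ≈ -3.01 dB.

|H(j5)|_dB ≈ -3.01 dB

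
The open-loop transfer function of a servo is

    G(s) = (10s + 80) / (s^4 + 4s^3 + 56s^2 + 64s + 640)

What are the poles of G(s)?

s = -2 + 6j, -2 - 6j, 4j, -4j

The poles are the roots of the denominator s^4 + 4s^3 + 56s^2 + 64s + 640 = 0.
No real roots exist; factor into two real quadratics: (s^2 + 4s + 40)(s^2 + 16) = 0.
Each quadratic gives a conjugate pair via the quadratic formula.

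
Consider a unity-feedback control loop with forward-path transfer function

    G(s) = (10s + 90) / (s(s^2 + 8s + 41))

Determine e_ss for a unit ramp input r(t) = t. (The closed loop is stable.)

G(s) has one pole at the origin.
This is a Type 1 system. Kv = lim_{s→0} s·G(s) = 90/41.
e_ss = 1/Kv = 1/(90/41) = 41/90 ≈ 0.4556.

e_ss = 0.4556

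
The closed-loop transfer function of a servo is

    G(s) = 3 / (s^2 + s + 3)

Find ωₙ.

Compare the denominator to the standard form s^2 + 2ζωₙs + ωₙ².
ωₙ² = 3, so ωₙ = √3 ≈ 1.732 rad/s.

ωₙ ≈ 1.732 rad/s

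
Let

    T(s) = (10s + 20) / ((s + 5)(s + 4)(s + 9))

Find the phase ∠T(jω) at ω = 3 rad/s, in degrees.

At s = j3: numerator = 20 + j30, denominator = 18 + j276.
∠T = ∠num − ∠den = 56.310° − (86.269°) = -29.96°.

∠T(j3) ≈ -29.96°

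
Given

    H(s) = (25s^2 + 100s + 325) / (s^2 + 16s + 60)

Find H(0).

Set s = 0: H(0) = (325) / (60) = 65/12.

H(0) = 65/12 ≈ 5.417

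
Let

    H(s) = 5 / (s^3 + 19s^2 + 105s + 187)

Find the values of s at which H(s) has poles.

The poles are the roots of the denominator s^3 + 19s^2 + 105s + 187 = 0.
Trying s = -11: the polynomial evaluates to 0, so (s + 11) is a factor.
Dividing out leaves s^2 + 8s + 17 = 0.
The quadratic formula then gives s = -4 ± 1j.

s = -4 + j, -4 - j, -11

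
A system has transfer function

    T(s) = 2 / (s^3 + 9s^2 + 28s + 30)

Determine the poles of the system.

The poles are the roots of the denominator s^3 + 9s^2 + 28s + 30 = 0.
Trying s = -3: the polynomial evaluates to 0, so (s + 3) is a factor.
Dividing out leaves s^2 + 6s + 10 = 0.
The quadratic formula then gives s = -3 ± 1j.

s = -3 + j, -3 - j, -3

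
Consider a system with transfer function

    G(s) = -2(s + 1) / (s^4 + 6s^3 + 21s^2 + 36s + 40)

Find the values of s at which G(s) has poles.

s = -1 + 2j, -1 - 2j, -2 + 2j, -2 - 2j

The poles are the roots of the denominator s^4 + 6s^3 + 21s^2 + 36s + 40 = 0.
No real roots exist; factor into two real quadratics: (s^2 + 2s + 5)(s^2 + 4s + 8) = 0.
Each quadratic gives a conjugate pair via the quadratic formula.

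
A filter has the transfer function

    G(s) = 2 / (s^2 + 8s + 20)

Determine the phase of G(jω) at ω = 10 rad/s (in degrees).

∠G(j10) ≈ -135°

At s = j10: numerator = 2, denominator = -80 + j80.
∠G = ∠num − ∠den = 0° − (135°) = -135°.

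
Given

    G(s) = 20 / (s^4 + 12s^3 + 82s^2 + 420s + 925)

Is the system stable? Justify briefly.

stable

The denominator s^4 + 12s^3 + 82s^2 + 420s + 925 factors as (s + 5)^2(s^2 + 2s + 37), giving poles at s = -5, -5, -1 + 6j, -1 - 6j.
Since all poles lie strictly in the left half-plane, the system is stable.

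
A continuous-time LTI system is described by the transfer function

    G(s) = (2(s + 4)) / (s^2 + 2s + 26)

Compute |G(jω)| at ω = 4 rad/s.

Substitute s = j4: numerator = 8 + j8, denominator = 10 + j8.
|G(j4)| = |8 + j8| / |10 + j8| = 11.314 / 12.806 ≈ 0.8835.

|G(j4)| ≈ 0.8835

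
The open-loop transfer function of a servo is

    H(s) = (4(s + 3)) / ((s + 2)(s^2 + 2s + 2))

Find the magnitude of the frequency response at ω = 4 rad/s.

|H(j4)| ≈ 0.2774

Substitute s = j4: numerator = 12 + j16, denominator = -60 - j40.
|H(j4)| = |12 + j16| / |-60 - j40| = 20 / 72.111 ≈ 0.2774.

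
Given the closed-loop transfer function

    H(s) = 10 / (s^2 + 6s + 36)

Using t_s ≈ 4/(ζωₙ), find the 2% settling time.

Comparing s^2 + 6s + 36 to s^2 + 2ζωₙs + ωₙ²: ωₙ = 6 rad/s and ζ = 6/(2·6) = 0.5.
ζωₙ = 6/2 = 3, so t_s ≈ 4/(ζωₙ) = 4/3 ≈ 1.333 s.

t_s ≈ 1.333 s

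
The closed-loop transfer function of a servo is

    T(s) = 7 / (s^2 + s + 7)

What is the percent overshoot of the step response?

%OS ≈ 54.6%

Comparing s^2 + s + 7 to s^2 + 2ζωₙs + ωₙ²: ωₙ = √7 ≈ 2.646 rad/s and ζ = 1/(2·√7) ≈ 0.1890.
%OS = 100·exp(−πζ/√(1−ζ²)) = 100·exp(−π·0.1890/√(1−0.1890²)) ≈ 54.6%.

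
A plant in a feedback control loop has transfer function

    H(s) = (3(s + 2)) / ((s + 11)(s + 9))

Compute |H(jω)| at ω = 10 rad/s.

|H(j10)| ≈ 0.1530

Substitute s = j10: numerator = 6 + j30, denominator = -1 + j200.
|H(j10)| = |6 + j30| / |-1 + j200| = 30.594 / 200.00 ≈ 0.1530.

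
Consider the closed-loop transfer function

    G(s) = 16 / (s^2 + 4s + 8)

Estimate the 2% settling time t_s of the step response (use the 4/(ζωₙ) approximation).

Comparing s^2 + 4s + 8 to s^2 + 2ζωₙs + ωₙ²: ωₙ = √8 ≈ 2.828 rad/s and ζ = 4/(2·√8) ≈ 0.7071.
ζωₙ = 4/2 = 2, so t_s ≈ 4/(ζωₙ) = 4/2 = 2 s.

t_s ≈ 2 s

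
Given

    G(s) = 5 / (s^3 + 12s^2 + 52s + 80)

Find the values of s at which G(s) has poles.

s = -4 + 2j, -4 - 2j, -4

The poles are the roots of the denominator s^3 + 12s^2 + 52s + 80 = 0.
Trying s = -4: the polynomial evaluates to 0, so (s + 4) is a factor.
Dividing out leaves s^2 + 8s + 20 = 0.
The quadratic formula then gives s = -4 ± 2j.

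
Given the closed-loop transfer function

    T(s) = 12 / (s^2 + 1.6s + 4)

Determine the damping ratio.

Compare the denominator to the standard form s^2 + 2ζωₙs + ωₙ².
ωₙ² = 4, so ωₙ = 2 rad/s.
2ζωₙ = 1.6, so ζ = 1.6/(2·2) = 0.4.

ζ = 0.4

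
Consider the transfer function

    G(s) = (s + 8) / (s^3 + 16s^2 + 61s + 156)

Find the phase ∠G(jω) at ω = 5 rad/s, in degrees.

At s = j5: numerator = 8 + j5, denominator = -244 + j180.
∠G = ∠num − ∠den = 32.005° − (143.58°) = -111.6°.

∠G(j5) ≈ -111.6°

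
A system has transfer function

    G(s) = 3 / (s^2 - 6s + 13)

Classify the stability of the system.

unstable

The denominator s^2 - 6s + 13 factors as (s^2 - 6s + 13), giving poles at s = 3 ± 2j.
Since the pole(s) at s = 3 + 2j, 3 - 2j lie in the right half-plane, the system is unstable.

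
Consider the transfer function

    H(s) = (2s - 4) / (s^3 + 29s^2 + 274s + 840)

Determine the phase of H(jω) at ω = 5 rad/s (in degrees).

At s = j5: numerator = -4 + j10, denominator = 115 + j1245.
∠H = ∠num − ∠den = 111.80° − (84.723°) = 27.08°.

∠H(j5) ≈ 27.08°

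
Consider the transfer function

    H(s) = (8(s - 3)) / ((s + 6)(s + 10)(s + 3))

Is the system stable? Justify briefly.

stable

The poles can be read from the denominator factors: s = -6, -10, -3.
Since all poles lie strictly in the left half-plane, the system is stable.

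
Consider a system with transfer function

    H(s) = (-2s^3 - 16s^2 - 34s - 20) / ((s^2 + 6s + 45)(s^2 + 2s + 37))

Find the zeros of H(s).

Set the numerator to zero: -2s^3 - 16s^2 - 34s - 20 = 0, i.e. -2·(s^3 + 8s^2 + 17s + 10) = 0.
Factoring: (s + 2)(s + 5)(s + 1) = 0.

s = -2, -5, -1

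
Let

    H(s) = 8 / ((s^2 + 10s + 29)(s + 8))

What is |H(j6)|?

|H(j6)| ≈ 0.01324

Substitute s = j6: numerator = 8, denominator = -416 + j438.
|H(j6)| = |8| / |-416 + j438| = 8 / 604.07 ≈ 0.01324.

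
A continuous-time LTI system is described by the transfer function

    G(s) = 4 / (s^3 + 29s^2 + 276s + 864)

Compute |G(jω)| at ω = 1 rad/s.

Substitute s = j1: numerator = 4, denominator = 835 + j275.
|G(j1)| = |4| / |835 + j275| = 4 / 879.12 ≈ 0.004550.

|G(j1)| ≈ 0.004550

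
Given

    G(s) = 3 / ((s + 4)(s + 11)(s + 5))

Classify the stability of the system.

stable

The poles can be read from the denominator factors: s = -4, -11, -5.
Since all poles lie strictly in the left half-plane, the system is stable.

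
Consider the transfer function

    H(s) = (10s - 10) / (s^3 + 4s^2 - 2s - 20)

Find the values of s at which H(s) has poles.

s = -3 + j, -3 - j, 2

The poles are the roots of the denominator s^3 + 4s^2 - 2s - 20 = 0.
Trying s = 2: the polynomial evaluates to 0, so (s - 2) is a factor.
Dividing out leaves s^2 + 6s + 10 = 0.
The quadratic formula then gives s = -3 ± 1j.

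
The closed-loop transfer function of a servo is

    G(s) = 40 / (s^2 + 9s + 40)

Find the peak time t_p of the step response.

t_p ≈ 0.7069 s

Comparing s^2 + 9s + 40 to s^2 + 2ζωₙs + ωₙ²: ωₙ = √40 ≈ 6.325 rad/s and ζ = 9/(2·√40) ≈ 0.7115.
ζωₙ = 9/2 = 4.5, so ω_d = ωₙ√(1−ζ²) = √(ωₙ² − (ζωₙ)²) = √(40 − 4.5²) = √19.75 ≈ 4.444 rad/s.
t_p = π/ω_d = π/4.444 ≈ 0.7069 s.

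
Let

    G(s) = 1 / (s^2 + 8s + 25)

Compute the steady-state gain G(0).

Set s = 0: G(0) = (1) / (25) = 1/25.

G(0) = 1/25 ≈ 0.04000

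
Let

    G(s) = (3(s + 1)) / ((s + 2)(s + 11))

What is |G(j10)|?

Substitute s = j10: numerator = 3 + j30, denominator = -78 + j130.
|G(j10)| = |3 + j30| / |-78 + j130| = 30.150 / 151.60 ≈ 0.1989.

|G(j10)| ≈ 0.1989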